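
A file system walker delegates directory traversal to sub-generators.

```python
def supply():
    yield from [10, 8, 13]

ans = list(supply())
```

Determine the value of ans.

Step 1: yield from delegates to the iterable, yielding each element.
Step 2: Collected values: [10, 8, 13].
Therefore ans = [10, 8, 13].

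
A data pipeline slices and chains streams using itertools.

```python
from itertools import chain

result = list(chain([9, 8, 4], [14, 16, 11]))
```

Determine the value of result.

Step 1: chain() concatenates iterables: [9, 8, 4] + [14, 16, 11].
Therefore result = [9, 8, 4, 14, 16, 11].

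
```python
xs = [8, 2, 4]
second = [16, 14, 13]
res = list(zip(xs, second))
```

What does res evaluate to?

Step 1: zip pairs elements at same index:
  Index 0: (8, 16)
  Index 1: (2, 14)
  Index 2: (4, 13)
Therefore res = [(8, 16), (2, 14), (4, 13)].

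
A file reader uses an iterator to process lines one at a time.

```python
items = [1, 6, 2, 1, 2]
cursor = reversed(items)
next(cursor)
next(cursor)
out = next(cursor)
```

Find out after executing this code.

Step 1: reversed([1, 6, 2, 1, 2]) gives iterator: [2, 1, 2, 6, 1].
Step 2: First next() = 2, second next() = 1.
Step 3: Third next() = 2.
Therefore out = 2.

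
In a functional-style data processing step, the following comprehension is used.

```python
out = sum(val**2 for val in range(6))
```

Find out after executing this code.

Step 1: Compute val**2 for each val in range(6):
  val=0: 0**2 = 0
  val=1: 1**2 = 1
  val=2: 2**2 = 4
  val=3: 3**2 = 9
  val=4: 4**2 = 16
  val=5: 5**2 = 25
Step 2: sum = 0 + 1 + 4 + 9 + 16 + 25 = 55.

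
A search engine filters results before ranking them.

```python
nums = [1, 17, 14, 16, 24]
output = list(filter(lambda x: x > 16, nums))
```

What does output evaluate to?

Step 1: Filter elements > 16:
  1: removed
  17: kept
  14: removed
  16: removed
  24: kept
Therefore output = [17, 24].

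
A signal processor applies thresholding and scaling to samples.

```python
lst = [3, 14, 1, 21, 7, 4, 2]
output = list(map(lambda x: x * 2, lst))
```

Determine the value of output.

Step 1: Apply lambda x: x * 2 to each element:
  3 -> 6
  14 -> 28
  1 -> 2
  21 -> 42
  7 -> 14
  4 -> 8
  2 -> 4
Therefore output = [6, 28, 2, 42, 14, 8, 4].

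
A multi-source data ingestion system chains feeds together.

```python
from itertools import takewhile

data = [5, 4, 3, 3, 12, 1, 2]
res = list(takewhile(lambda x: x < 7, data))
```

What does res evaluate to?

Step 1: takewhile stops at first element >= 7:
  5 < 7: take
  4 < 7: take
  3 < 7: take
  3 < 7: take
  12 >= 7: stop
Therefore res = [5, 4, 3, 3].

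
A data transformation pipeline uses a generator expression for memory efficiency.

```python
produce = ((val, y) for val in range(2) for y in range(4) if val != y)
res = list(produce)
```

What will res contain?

Step 1: Nested generator over range(2) x range(4) where val != y:
  (0, 0): excluded (val == y)
  (0, 1): included
  (0, 2): included
  (0, 3): included
  (1, 0): included
  (1, 1): excluded (val == y)
  (1, 2): included
  (1, 3): included
Therefore res = [(0, 1), (0, 2), (0, 3), (1, 0), (1, 2), (1, 3)].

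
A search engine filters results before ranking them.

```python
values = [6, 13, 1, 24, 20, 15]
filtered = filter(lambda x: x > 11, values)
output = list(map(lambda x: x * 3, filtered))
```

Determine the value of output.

Step 1: Filter values for elements > 11:
  6: removed
  13: kept
  1: removed
  24: kept
  20: kept
  15: kept
Step 2: Map x * 3 on filtered [13, 24, 20, 15]:
  13 -> 39
  24 -> 72
  20 -> 60
  15 -> 45
Therefore output = [39, 72, 60, 45].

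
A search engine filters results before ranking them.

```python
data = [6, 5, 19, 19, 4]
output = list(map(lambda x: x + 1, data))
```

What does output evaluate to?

Step 1: Apply lambda x: x + 1 to each element:
  6 -> 7
  5 -> 6
  19 -> 20
  19 -> 20
  4 -> 5
Therefore output = [7, 6, 20, 20, 5].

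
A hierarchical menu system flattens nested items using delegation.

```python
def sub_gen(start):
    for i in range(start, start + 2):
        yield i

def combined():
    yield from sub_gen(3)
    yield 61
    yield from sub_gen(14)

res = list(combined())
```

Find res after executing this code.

Step 1: combined() delegates to sub_gen(3):
  yield 3
  yield 4
Step 2: yield 61
Step 3: Delegates to sub_gen(14):
  yield 14
  yield 15
Therefore res = [3, 4, 61, 14, 15].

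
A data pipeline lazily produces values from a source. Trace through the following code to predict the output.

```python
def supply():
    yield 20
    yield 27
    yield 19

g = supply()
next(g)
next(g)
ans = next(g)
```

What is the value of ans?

Step 1: supply() creates a generator.
Step 2: next(g) yields 20 (consumed and discarded).
Step 3: next(g) yields 27 (consumed and discarded).
Step 4: next(g) yields 19, assigned to ans.
Therefore ans = 19.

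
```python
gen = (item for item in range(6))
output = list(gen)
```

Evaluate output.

Step 1: Generator expression iterates range(6): [0, 1, 2, 3, 4, 5].
Step 2: list() collects all values.
Therefore output = [0, 1, 2, 3, 4, 5].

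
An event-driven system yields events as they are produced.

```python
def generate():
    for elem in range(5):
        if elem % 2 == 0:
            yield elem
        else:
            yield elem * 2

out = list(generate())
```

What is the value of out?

Step 1: For each elem in range(5), yield elem if even, else elem*2:
  elem=0 (even): yield 0
  elem=1 (odd): yield 1*2 = 2
  elem=2 (even): yield 2
  elem=3 (odd): yield 3*2 = 6
  elem=4 (even): yield 4
Therefore out = [0, 2, 2, 6, 4].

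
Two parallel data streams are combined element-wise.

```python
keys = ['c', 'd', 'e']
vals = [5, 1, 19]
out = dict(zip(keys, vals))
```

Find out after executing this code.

Step 1: zip pairs keys with values:
  'c' -> 5
  'd' -> 1
  'e' -> 19
Therefore out = {'c': 5, 'd': 1, 'e': 19}.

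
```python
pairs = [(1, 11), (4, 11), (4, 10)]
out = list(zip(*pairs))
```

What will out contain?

Step 1: zip(*pairs) transposes: unzips [(1, 11), (4, 11), (4, 10)] into separate sequences.
Step 2: First elements: (1, 4, 4), second elements: (11, 11, 10).
Therefore out = [(1, 4, 4), (11, 11, 10)].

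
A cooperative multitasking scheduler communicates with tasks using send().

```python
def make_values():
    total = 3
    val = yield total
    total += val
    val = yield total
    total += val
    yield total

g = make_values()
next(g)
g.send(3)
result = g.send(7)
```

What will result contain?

Step 1: next() -> yield total=3.
Step 2: send(3) -> val=3, total = 3+3 = 6, yield 6.
Step 3: send(7) -> val=7, total = 6+7 = 13, yield 13.
Therefore result = 13.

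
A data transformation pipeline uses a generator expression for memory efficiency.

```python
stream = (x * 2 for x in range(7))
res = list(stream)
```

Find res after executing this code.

Step 1: For each x in range(7), compute x*2:
  x=0: 0*2 = 0
  x=1: 1*2 = 2
  x=2: 2*2 = 4
  x=3: 3*2 = 6
  x=4: 4*2 = 8
  x=5: 5*2 = 10
  x=6: 6*2 = 12
Therefore res = [0, 2, 4, 6, 8, 10, 12].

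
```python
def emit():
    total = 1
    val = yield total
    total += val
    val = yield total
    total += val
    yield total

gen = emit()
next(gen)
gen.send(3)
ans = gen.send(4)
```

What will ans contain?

Step 1: next() -> yield total=1.
Step 2: send(3) -> val=3, total = 1+3 = 4, yield 4.
Step 3: send(4) -> val=4, total = 4+4 = 8, yield 8.
Therefore ans = 8.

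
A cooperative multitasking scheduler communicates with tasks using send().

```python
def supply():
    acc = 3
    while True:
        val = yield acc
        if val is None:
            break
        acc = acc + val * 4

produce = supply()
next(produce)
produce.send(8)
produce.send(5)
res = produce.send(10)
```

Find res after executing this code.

Step 1: next() -> yield acc=3.
Step 2: send(8) -> val=8, acc = 3 + 8*4 = 35, yield 35.
Step 3: send(5) -> val=5, acc = 35 + 5*4 = 55, yield 55.
Step 4: send(10) -> val=10, acc = 55 + 10*4 = 95, yield 95.
Therefore res = 95.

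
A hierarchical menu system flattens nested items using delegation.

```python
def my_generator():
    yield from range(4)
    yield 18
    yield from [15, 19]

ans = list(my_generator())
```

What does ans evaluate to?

Step 1: Trace yields in order:
  yield 0
  yield 1
  yield 2
  yield 3
  yield 18
  yield 15
  yield 19
Therefore ans = [0, 1, 2, 3, 18, 15, 19].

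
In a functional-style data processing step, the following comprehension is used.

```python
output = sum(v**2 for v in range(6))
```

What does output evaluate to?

Step 1: Compute v**2 for each v in range(6):
  v=0: 0**2 = 0
  v=1: 1**2 = 1
  v=2: 2**2 = 4
  v=3: 3**2 = 9
  v=4: 4**2 = 16
  v=5: 5**2 = 25
Step 2: sum = 0 + 1 + 4 + 9 + 16 + 25 = 55.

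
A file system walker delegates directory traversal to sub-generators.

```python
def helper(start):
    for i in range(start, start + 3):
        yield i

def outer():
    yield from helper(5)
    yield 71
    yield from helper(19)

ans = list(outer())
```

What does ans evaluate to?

Step 1: outer() delegates to helper(5):
  yield 5
  yield 6
  yield 7
Step 2: yield 71
Step 3: Delegates to helper(19):
  yield 19
  yield 20
  yield 21
Therefore ans = [5, 6, 7, 71, 19, 20, 21].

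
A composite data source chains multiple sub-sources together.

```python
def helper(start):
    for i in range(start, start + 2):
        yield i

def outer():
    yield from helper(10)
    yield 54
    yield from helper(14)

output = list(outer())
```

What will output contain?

Step 1: outer() delegates to helper(10):
  yield 10
  yield 11
Step 2: yield 54
Step 3: Delegates to helper(14):
  yield 14
  yield 15
Therefore output = [10, 11, 54, 14, 15].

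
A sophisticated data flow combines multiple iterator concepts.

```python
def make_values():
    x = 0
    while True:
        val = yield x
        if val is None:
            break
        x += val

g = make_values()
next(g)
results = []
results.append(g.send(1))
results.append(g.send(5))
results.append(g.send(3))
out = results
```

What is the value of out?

Step 1: next(g) -> yield 0.
Step 2: send(1) -> x = 1, yield 1.
Step 3: send(5) -> x = 6, yield 6.
Step 4: send(3) -> x = 9, yield 9.
Therefore out = [1, 6, 9].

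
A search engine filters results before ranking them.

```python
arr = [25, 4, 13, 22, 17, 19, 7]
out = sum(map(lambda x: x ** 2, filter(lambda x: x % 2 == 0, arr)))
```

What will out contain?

Step 1: Filter even numbers from [25, 4, 13, 22, 17, 19, 7]: [4, 22]
Step 2: Square each: [16, 484]
Step 3: Sum = 500.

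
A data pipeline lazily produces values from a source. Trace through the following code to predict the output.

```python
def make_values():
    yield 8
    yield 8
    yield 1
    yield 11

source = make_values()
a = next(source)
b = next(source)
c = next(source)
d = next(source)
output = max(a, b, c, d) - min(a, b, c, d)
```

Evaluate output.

Step 1: Create generator and consume all values:
  a = next(source) = 8
  b = next(source) = 8
  c = next(source) = 1
  d = next(source) = 11
Step 2: max = 11, min = 1, output = 11 - 1 = 10.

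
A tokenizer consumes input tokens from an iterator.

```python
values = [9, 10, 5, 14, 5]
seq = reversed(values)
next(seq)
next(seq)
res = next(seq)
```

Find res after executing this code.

Step 1: reversed([9, 10, 5, 14, 5]) gives iterator: [5, 14, 5, 10, 9].
Step 2: First next() = 5, second next() = 14.
Step 3: Third next() = 5.
Therefore res = 5.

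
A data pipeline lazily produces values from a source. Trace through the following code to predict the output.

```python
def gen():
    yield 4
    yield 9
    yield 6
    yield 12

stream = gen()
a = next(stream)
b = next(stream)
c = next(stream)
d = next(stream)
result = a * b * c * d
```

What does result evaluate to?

Step 1: Create generator and consume all values:
  a = next(stream) = 4
  b = next(stream) = 9
  c = next(stream) = 6
  d = next(stream) = 12
Step 2: result = 4 * 9 * 6 * 12 = 2592.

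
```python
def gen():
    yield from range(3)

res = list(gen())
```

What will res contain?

Step 1: yield from delegates to the iterable, yielding each element.
Step 2: Collected values: [0, 1, 2].
Therefore res = [0, 1, 2].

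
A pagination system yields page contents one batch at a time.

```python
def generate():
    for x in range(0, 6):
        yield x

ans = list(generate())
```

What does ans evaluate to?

Step 1: The generator yields each value from range(0, 6).
Step 2: list() consumes all yields: [0, 1, 2, 3, 4, 5].
Therefore ans = [0, 1, 2, 3, 4, 5].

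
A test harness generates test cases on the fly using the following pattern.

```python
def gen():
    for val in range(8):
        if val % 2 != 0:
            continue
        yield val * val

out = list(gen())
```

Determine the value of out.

Step 1: Only yield val**2 when val is divisible by 2:
  val=0: 0 % 2 == 0, yield 0**2 = 0
  val=2: 2 % 2 == 0, yield 2**2 = 4
  val=4: 4 % 2 == 0, yield 4**2 = 16
  val=6: 6 % 2 == 0, yield 6**2 = 36
Therefore out = [0, 4, 16, 36].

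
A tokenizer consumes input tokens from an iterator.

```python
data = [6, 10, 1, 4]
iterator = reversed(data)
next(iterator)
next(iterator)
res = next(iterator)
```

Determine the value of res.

Step 1: reversed([6, 10, 1, 4]) gives iterator: [4, 1, 10, 6].
Step 2: First next() = 4, second next() = 1.
Step 3: Third next() = 10.
Therefore res = 10.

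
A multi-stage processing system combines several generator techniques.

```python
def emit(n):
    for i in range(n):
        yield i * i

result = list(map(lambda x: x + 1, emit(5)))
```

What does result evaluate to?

Step 1: emit(5) yields squares: [0, 1, 4, 9, 16].
Step 2: map adds 1 to each: [1, 2, 5, 10, 17].
Therefore result = [1, 2, 5, 10, 17].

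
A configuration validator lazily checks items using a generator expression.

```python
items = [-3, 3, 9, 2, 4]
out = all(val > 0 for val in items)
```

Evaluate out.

Step 1: Check val > 0 for each element in [-3, 3, 9, 2, 4]:
  -3 > 0: False
  3 > 0: True
  9 > 0: True
  2 > 0: True
  4 > 0: True
Step 2: all() returns False.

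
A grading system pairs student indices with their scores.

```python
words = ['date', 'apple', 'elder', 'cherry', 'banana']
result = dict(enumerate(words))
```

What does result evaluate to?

Step 1: enumerate pairs indices with words:
  0 -> 'date'
  1 -> 'apple'
  2 -> 'elder'
  3 -> 'cherry'
  4 -> 'banana'
Therefore result = {0: 'date', 1: 'apple', 2: 'elder', 3: 'cherry', 4: 'banana'}.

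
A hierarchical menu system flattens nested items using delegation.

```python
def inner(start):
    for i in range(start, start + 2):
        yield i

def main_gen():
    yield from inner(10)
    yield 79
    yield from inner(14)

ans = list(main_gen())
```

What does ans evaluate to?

Step 1: main_gen() delegates to inner(10):
  yield 10
  yield 11
Step 2: yield 79
Step 3: Delegates to inner(14):
  yield 14
  yield 15
Therefore ans = [10, 11, 79, 14, 15].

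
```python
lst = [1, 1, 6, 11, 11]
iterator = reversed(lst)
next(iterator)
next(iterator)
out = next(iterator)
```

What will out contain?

Step 1: reversed([1, 1, 6, 11, 11]) gives iterator: [11, 11, 6, 1, 1].
Step 2: First next() = 11, second next() = 11.
Step 3: Third next() = 6.
Therefore out = 6.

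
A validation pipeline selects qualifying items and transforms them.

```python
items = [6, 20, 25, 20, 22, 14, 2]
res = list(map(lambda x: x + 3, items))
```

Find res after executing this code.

Step 1: Apply lambda x: x + 3 to each element:
  6 -> 9
  20 -> 23
  25 -> 28
  20 -> 23
  22 -> 25
  14 -> 17
  2 -> 5
Therefore res = [9, 23, 28, 23, 25, 17, 5].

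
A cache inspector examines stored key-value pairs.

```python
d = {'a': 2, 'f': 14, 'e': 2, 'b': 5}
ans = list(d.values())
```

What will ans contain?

Step 1: d.values() returns the dictionary values in insertion order.
Therefore ans = [2, 14, 2, 5].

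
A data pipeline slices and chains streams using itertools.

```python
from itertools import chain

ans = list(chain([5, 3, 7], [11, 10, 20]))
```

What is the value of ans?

Step 1: chain() concatenates iterables: [5, 3, 7] + [11, 10, 20].
Therefore ans = [5, 3, 7, 11, 10, 20].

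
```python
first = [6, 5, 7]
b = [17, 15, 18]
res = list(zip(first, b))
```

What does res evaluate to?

Step 1: zip pairs elements at same index:
  Index 0: (6, 17)
  Index 1: (5, 15)
  Index 2: (7, 18)
Therefore res = [(6, 17), (5, 15), (7, 18)].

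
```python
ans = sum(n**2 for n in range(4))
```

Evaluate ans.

Step 1: Compute n**2 for each n in range(4):
  n=0: 0**2 = 0
  n=1: 1**2 = 1
  n=2: 2**2 = 4
  n=3: 3**2 = 9
Step 2: sum = 0 + 1 + 4 + 9 = 14.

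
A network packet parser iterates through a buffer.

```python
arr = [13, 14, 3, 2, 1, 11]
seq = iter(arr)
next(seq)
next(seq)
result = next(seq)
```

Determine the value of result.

Step 1: Create iterator over [13, 14, 3, 2, 1, 11].
Step 2: next() consumes 13.
Step 3: next() consumes 14.
Step 4: next() returns 3.
Therefore result = 3.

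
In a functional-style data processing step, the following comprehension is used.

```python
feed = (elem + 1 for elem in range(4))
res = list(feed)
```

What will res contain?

Step 1: For each elem in range(4), compute elem+1:
  elem=0: 0+1 = 1
  elem=1: 1+1 = 2
  elem=2: 2+1 = 3
  elem=3: 3+1 = 4
Therefore res = [1, 2, 3, 4].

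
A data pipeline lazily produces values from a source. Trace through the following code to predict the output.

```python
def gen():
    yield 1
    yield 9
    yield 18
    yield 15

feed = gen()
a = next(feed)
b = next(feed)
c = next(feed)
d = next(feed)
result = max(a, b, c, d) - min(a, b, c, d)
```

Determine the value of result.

Step 1: Create generator and consume all values:
  a = next(feed) = 1
  b = next(feed) = 9
  c = next(feed) = 18
  d = next(feed) = 15
Step 2: max = 18, min = 1, result = 18 - 1 = 17.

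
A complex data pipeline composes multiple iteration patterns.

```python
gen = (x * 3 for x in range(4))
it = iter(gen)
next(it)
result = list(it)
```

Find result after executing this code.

Step 1: Generator produces [0, 3, 6, 9].
Step 2: next(it) consumes first element (0).
Step 3: list(it) collects remaining: [3, 6, 9].
Therefore result = [3, 6, 9].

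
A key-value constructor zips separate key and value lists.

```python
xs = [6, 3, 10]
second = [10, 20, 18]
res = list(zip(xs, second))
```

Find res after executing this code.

Step 1: zip pairs elements at same index:
  Index 0: (6, 10)
  Index 1: (3, 20)
  Index 2: (10, 18)
Therefore res = [(6, 10), (3, 20), (10, 18)].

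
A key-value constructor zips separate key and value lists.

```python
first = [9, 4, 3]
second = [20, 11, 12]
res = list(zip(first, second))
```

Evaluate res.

Step 1: zip pairs elements at same index:
  Index 0: (9, 20)
  Index 1: (4, 11)
  Index 2: (3, 12)
Therefore res = [(9, 20), (4, 11), (3, 12)].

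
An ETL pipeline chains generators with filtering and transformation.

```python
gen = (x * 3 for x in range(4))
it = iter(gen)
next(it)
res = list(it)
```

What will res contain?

Step 1: Generator produces [0, 3, 6, 9].
Step 2: next(it) consumes first element (0).
Step 3: list(it) collects remaining: [3, 6, 9].
Therefore res = [3, 6, 9].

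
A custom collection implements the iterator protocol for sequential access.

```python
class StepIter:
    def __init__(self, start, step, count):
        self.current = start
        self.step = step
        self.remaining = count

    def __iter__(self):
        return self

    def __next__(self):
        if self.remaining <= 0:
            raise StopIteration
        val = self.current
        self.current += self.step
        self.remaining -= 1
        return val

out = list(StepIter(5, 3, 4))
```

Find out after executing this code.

Step 1: StepIter starts at 5, increments by 3, for 4 steps:
  Yield 5, then current += 3
  Yield 8, then current += 3
  Yield 11, then current += 3
  Yield 14, then current += 3
Therefore out = [5, 8, 11, 14].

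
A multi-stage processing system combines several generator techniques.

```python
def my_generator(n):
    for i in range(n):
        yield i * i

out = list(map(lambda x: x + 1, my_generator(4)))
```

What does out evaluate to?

Step 1: my_generator(4) yields squares: [0, 1, 4, 9].
Step 2: map adds 1 to each: [1, 2, 5, 10].
Therefore out = [1, 2, 5, 10].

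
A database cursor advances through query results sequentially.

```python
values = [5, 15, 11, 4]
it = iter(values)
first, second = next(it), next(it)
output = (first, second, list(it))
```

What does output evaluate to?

Step 1: Create iterator over [5, 15, 11, 4].
Step 2: first = 5, second = 15.
Step 3: Remaining elements: [11, 4].
Therefore output = (5, 15, [11, 4]).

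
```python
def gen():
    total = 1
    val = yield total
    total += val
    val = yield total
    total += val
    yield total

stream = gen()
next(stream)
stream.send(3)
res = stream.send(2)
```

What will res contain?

Step 1: next() -> yield total=1.
Step 2: send(3) -> val=3, total = 1+3 = 4, yield 4.
Step 3: send(2) -> val=2, total = 4+2 = 6, yield 6.
Therefore res = 6.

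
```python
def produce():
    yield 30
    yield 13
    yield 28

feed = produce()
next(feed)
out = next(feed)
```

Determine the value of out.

Step 1: produce() creates a generator.
Step 2: next(feed) yields 30 (consumed and discarded).
Step 3: next(feed) yields 13, assigned to out.
Therefore out = 13.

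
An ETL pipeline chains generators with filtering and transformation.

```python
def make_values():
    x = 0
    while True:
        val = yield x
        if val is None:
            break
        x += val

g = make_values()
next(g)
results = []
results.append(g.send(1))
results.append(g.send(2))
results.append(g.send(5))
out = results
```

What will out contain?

Step 1: next(g) -> yield 0.
Step 2: send(1) -> x = 1, yield 1.
Step 3: send(2) -> x = 3, yield 3.
Step 4: send(5) -> x = 8, yield 8.
Therefore out = [1, 3, 8].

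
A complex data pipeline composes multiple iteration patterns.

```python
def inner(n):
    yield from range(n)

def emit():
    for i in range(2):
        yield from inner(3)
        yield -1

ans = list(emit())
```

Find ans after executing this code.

Step 1: For each i in range(2):
  i=0: yield from inner(3) -> [0, 1, 2], then yield -1
  i=1: yield from inner(3) -> [0, 1, 2], then yield -1
Therefore ans = [0, 1, 2, -1, 0, 1, 2, -1].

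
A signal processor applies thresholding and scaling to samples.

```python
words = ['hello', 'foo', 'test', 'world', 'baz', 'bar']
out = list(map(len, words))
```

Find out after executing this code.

Step 1: Map len() to each word:
  'hello' -> 5
  'foo' -> 3
  'test' -> 4
  'world' -> 5
  'baz' -> 3
  'bar' -> 3
Therefore out = [5, 3, 4, 5, 3, 3].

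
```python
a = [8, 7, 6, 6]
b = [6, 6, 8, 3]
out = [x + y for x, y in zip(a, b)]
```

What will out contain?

Step 1: Add corresponding elements:
  8 + 6 = 14
  7 + 6 = 13
  6 + 8 = 14
  6 + 3 = 9
Therefore out = [14, 13, 14, 9].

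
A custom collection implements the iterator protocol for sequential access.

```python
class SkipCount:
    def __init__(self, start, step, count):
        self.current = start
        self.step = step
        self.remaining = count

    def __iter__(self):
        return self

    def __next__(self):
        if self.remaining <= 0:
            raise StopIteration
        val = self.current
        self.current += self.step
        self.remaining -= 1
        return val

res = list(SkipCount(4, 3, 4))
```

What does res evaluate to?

Step 1: SkipCount starts at 4, increments by 3, for 4 steps:
  Yield 4, then current += 3
  Yield 7, then current += 3
  Yield 10, then current += 3
  Yield 13, then current += 3
Therefore res = [4, 7, 10, 13].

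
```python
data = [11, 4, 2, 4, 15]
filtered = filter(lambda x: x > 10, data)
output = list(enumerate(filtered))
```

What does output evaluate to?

Step 1: Filter [11, 4, 2, 4, 15] for > 10: [11, 15].
Step 2: enumerate re-indexes from 0: [(0, 11), (1, 15)].
Therefore output = [(0, 11), (1, 15)].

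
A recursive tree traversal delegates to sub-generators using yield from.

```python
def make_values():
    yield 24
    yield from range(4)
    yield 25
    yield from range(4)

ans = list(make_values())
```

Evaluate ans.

Step 1: Trace yields in order:
  yield 24
  yield 0
  yield 1
  yield 2
  yield 3
  yield 25
  yield 0
  yield 1
  yield 2
  yield 3
Therefore ans = [24, 0, 1, 2, 3, 25, 0, 1, 2, 3].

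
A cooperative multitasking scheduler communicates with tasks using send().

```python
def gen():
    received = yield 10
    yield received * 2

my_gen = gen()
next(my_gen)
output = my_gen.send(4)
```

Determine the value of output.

Step 1: next(my_gen) advances to first yield, producing 10.
Step 2: send(4) resumes, received = 4.
Step 3: yield received * 2 = 4 * 2 = 8.
Therefore output = 8.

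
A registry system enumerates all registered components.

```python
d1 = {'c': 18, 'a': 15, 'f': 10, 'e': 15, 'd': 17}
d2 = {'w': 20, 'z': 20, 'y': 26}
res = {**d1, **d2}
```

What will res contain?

Step 1: Merge d1 and d2 (d2 values override on key conflicts).
Step 2: d1 has keys ['c', 'a', 'f', 'e', 'd'], d2 has keys ['w', 'z', 'y'].
Therefore res = {'c': 18, 'a': 15, 'f': 10, 'e': 15, 'd': 17, 'w': 20, 'z': 20, 'y': 26}.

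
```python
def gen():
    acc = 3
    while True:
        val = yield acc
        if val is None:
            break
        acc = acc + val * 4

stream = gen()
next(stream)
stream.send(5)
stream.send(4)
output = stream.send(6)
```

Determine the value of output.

Step 1: next() -> yield acc=3.
Step 2: send(5) -> val=5, acc = 3 + 5*4 = 23, yield 23.
Step 3: send(4) -> val=4, acc = 23 + 4*4 = 39, yield 39.
Step 4: send(6) -> val=6, acc = 39 + 6*4 = 63, yield 63.
Therefore output = 63.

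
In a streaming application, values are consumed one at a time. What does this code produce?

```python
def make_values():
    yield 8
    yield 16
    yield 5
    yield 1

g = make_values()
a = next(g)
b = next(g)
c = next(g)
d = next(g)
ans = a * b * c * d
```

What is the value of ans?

Step 1: Create generator and consume all values:
  a = next(g) = 8
  b = next(g) = 16
  c = next(g) = 5
  d = next(g) = 1
Step 2: ans = 8 * 16 * 5 * 1 = 640.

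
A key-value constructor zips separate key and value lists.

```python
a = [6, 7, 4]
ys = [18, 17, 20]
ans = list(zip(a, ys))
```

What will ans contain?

Step 1: zip pairs elements at same index:
  Index 0: (6, 18)
  Index 1: (7, 17)
  Index 2: (4, 20)
Therefore ans = [(6, 18), (7, 17), (4, 20)].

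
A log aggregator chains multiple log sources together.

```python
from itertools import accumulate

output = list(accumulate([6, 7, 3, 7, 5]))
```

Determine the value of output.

Step 1: accumulate computes running sums:
  + 6 = 6
  + 7 = 13
  + 3 = 16
  + 7 = 23
  + 5 = 28
Therefore output = [6, 13, 16, 23, 28].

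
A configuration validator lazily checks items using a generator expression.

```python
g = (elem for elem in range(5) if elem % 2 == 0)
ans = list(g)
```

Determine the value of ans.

Step 1: Filter range(5) keeping only even values:
  elem=0: even, included
  elem=1: odd, excluded
  elem=2: even, included
  elem=3: odd, excluded
  elem=4: even, included
Therefore ans = [0, 2, 4].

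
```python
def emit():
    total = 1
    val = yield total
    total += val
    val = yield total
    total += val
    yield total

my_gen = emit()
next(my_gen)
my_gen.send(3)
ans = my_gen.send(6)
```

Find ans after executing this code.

Step 1: next() -> yield total=1.
Step 2: send(3) -> val=3, total = 1+3 = 4, yield 4.
Step 3: send(6) -> val=6, total = 4+6 = 10, yield 10.
Therefore ans = 10.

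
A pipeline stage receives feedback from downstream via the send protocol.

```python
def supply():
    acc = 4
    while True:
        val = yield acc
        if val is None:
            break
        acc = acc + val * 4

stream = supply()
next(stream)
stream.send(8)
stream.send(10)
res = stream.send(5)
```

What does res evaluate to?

Step 1: next() -> yield acc=4.
Step 2: send(8) -> val=8, acc = 4 + 8*4 = 36, yield 36.
Step 3: send(10) -> val=10, acc = 36 + 10*4 = 76, yield 76.
Step 4: send(5) -> val=5, acc = 76 + 5*4 = 96, yield 96.
Therefore res = 96.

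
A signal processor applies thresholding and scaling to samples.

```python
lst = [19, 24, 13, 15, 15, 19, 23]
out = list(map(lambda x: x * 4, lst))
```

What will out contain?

Step 1: Apply lambda x: x * 4 to each element:
  19 -> 76
  24 -> 96
  13 -> 52
  15 -> 60
  15 -> 60
  19 -> 76
  23 -> 92
Therefore out = [76, 96, 52, 60, 60, 76, 92].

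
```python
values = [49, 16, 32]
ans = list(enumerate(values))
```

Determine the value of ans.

Step 1: enumerate pairs each element with its index:
  (0, 49)
  (1, 16)
  (2, 32)
Therefore ans = [(0, 49), (1, 16), (2, 32)].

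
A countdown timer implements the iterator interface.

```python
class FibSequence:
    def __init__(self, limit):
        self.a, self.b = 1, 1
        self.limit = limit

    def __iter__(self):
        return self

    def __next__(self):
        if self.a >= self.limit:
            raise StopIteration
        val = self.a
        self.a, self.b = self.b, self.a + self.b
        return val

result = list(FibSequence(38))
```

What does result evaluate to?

Step 1: Fibonacci-like sequence (a=1, b=1) until >= 38:
  Yield 1, then a,b = 1,2
  Yield 1, then a,b = 2,3
  Yield 2, then a,b = 3,5
  Yield 3, then a,b = 5,8
  Yield 5, then a,b = 8,13
  Yield 8, then a,b = 13,21
  Yield 13, then a,b = 21,34
  Yield 21, then a,b = 34,55
  Yield 34, then a,b = 55,89
Step 2: 55 >= 38, stop.
Therefore result = [1, 1, 2, 3, 5, 8, 13, 21, 34].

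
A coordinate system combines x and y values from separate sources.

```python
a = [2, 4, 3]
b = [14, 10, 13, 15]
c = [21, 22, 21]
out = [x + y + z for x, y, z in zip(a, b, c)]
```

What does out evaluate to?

Step 1: zip three lists (truncates to shortest, len=3):
  2 + 14 + 21 = 37
  4 + 10 + 22 = 36
  3 + 13 + 21 = 37
Therefore out = [37, 36, 37].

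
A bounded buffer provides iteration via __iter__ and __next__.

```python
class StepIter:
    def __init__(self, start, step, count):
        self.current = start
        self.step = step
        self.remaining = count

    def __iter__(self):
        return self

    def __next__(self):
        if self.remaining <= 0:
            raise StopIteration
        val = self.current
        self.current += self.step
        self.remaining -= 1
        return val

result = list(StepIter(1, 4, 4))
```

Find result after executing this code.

Step 1: StepIter starts at 1, increments by 4, for 4 steps:
  Yield 1, then current += 4
  Yield 5, then current += 4
  Yield 9, then current += 4
  Yield 13, then current += 4
Therefore result = [1, 5, 9, 13].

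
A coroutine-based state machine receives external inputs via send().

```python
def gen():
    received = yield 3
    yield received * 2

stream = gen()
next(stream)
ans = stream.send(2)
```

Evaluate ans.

Step 1: next(stream) advances to first yield, producing 3.
Step 2: send(2) resumes, received = 2.
Step 3: yield received * 2 = 2 * 2 = 4.
Therefore ans = 4.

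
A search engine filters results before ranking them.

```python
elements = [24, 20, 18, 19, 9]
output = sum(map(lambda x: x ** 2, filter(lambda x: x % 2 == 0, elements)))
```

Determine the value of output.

Step 1: Filter even numbers from [24, 20, 18, 19, 9]: [24, 20, 18]
Step 2: Square each: [576, 400, 324]
Step 3: Sum = 1300.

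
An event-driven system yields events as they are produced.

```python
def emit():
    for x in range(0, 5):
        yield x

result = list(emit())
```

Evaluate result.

Step 1: The generator yields each value from range(0, 5).
Step 2: list() consumes all yields: [0, 1, 2, 3, 4].
Therefore result = [0, 1, 2, 3, 4].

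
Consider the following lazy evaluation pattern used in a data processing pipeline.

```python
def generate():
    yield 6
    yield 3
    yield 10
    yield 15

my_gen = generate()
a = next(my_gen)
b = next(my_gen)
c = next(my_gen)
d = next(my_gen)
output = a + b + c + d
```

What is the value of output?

Step 1: Create generator and consume all values:
  a = next(my_gen) = 6
  b = next(my_gen) = 3
  c = next(my_gen) = 10
  d = next(my_gen) = 15
Step 2: output = 6 + 3 + 10 + 15 = 34.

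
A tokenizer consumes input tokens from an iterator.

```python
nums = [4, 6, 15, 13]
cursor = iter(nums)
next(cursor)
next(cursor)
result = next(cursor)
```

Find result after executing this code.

Step 1: Create iterator over [4, 6, 15, 13].
Step 2: next() consumes 4.
Step 3: next() consumes 6.
Step 4: next() returns 15.
Therefore result = 15.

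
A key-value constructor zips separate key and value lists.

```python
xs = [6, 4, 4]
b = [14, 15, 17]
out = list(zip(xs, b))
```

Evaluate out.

Step 1: zip pairs elements at same index:
  Index 0: (6, 14)
  Index 1: (4, 15)
  Index 2: (4, 17)
Therefore out = [(6, 14), (4, 15), (4, 17)].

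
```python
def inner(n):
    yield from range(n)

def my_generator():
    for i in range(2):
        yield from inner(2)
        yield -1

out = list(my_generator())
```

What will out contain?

Step 1: For each i in range(2):
  i=0: yield from inner(2) -> [0, 1], then yield -1
  i=1: yield from inner(2) -> [0, 1], then yield -1
Therefore out = [0, 1, -1, 0, 1, -1].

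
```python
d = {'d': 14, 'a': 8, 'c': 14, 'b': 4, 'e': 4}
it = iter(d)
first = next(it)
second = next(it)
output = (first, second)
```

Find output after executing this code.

Step 1: iter(d) iterates over keys: ['d', 'a', 'c', 'b', 'e'].
Step 2: first = next(it) = 'd', second = next(it) = 'a'.
Therefore output = ('d', 'a').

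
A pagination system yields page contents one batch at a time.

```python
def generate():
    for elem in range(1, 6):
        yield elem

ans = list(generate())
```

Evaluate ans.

Step 1: The generator yields each value from range(1, 6).
Step 2: list() consumes all yields: [1, 2, 3, 4, 5].
Therefore ans = [1, 2, 3, 4, 5].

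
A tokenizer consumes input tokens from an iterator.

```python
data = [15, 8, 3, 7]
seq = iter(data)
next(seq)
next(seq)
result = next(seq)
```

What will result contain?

Step 1: Create iterator over [15, 8, 3, 7].
Step 2: next() consumes 15.
Step 3: next() consumes 8.
Step 4: next() returns 3.
Therefore result = 3.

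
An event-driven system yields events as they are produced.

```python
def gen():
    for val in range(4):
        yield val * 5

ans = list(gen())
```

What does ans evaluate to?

Step 1: For each val in range(4), yield val * 5:
  val=0: yield 0 * 5 = 0
  val=1: yield 1 * 5 = 5
  val=2: yield 2 * 5 = 10
  val=3: yield 3 * 5 = 15
Therefore ans = [0, 5, 10, 15].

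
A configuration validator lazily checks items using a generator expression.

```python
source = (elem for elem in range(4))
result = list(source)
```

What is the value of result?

Step 1: Generator expression iterates range(4): [0, 1, 2, 3].
Step 2: list() collects all values.
Therefore result = [0, 1, 2, 3].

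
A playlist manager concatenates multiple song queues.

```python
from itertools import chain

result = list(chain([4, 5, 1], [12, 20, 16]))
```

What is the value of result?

Step 1: chain() concatenates iterables: [4, 5, 1] + [12, 20, 16].
Therefore result = [4, 5, 1, 12, 20, 16].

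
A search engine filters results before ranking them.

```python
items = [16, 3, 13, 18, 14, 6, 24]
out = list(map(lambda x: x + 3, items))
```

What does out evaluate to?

Step 1: Apply lambda x: x + 3 to each element:
  16 -> 19
  3 -> 6
  13 -> 16
  18 -> 21
  14 -> 17
  6 -> 9
  24 -> 27
Therefore out = [19, 6, 16, 21, 17, 9, 27].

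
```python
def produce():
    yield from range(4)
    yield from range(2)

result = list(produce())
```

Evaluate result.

Step 1: Trace yields in order:
  yield 0
  yield 1
  yield 2
  yield 3
  yield 0
  yield 1
Therefore result = [0, 1, 2, 3, 0, 1].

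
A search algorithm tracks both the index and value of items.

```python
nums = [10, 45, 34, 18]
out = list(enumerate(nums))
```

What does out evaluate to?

Step 1: enumerate pairs each element with its index:
  (0, 10)
  (1, 45)
  (2, 34)
  (3, 18)
Therefore out = [(0, 10), (1, 45), (2, 34), (3, 18)].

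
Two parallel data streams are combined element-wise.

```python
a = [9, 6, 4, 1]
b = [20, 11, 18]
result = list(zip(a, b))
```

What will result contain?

Step 1: zip stops at shortest (len(a)=4, len(b)=3):
  Index 0: (9, 20)
  Index 1: (6, 11)
  Index 2: (4, 18)
Step 2: Last element of a (1) has no pair, dropped.
Therefore result = [(9, 20), (6, 11), (4, 18)].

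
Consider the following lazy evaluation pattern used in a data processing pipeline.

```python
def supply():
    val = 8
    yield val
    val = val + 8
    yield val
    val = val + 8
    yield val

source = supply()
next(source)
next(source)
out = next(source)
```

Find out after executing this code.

Step 1: Trace through generator execution:
  Yield 1: val starts at 8, yield 8
  Yield 2: val = 8 + 8 = 16, yield 16
  Yield 3: val = 16 + 8 = 24, yield 24
Step 2: First next() gets 8, second next() gets the second value, third next() yields 24.
Therefore out = 24.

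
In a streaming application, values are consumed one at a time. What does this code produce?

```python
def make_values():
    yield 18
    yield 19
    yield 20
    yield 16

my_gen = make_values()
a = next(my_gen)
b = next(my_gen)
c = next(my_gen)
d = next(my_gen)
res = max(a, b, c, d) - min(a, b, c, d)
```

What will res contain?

Step 1: Create generator and consume all values:
  a = next(my_gen) = 18
  b = next(my_gen) = 19
  c = next(my_gen) = 20
  d = next(my_gen) = 16
Step 2: max = 20, min = 16, res = 20 - 16 = 4.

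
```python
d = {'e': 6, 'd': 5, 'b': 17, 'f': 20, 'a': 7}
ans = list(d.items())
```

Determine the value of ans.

Step 1: d.items() returns (key, value) pairs in insertion order.
Therefore ans = [('e', 6), ('d', 5), ('b', 17), ('f', 20), ('a', 7)].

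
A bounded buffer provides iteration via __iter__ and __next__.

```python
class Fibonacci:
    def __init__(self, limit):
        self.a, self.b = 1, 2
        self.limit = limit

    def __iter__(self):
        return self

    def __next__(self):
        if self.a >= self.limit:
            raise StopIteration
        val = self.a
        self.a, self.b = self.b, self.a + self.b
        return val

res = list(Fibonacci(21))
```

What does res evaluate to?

Step 1: Fibonacci-like sequence (a=1, b=2) until >= 21:
  Yield 1, then a,b = 2,3
  Yield 2, then a,b = 3,5
  Yield 3, then a,b = 5,8
  Yield 5, then a,b = 8,13
  Yield 8, then a,b = 13,21
  Yield 13, then a,b = 21,34
Step 2: 21 >= 21, stop.
Therefore res = [1, 2, 3, 5, 8, 13].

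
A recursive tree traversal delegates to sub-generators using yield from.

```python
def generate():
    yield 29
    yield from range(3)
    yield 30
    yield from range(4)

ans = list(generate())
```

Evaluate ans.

Step 1: Trace yields in order:
  yield 29
  yield 0
  yield 1
  yield 2
  yield 30
  yield 0
  yield 1
  yield 2
  yield 3
Therefore ans = [29, 0, 1, 2, 30, 0, 1, 2, 3].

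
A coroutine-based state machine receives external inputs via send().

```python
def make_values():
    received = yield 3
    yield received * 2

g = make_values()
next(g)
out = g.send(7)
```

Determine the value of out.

Step 1: next(g) advances to first yield, producing 3.
Step 2: send(7) resumes, received = 7.
Step 3: yield received * 2 = 7 * 2 = 14.
Therefore out = 14.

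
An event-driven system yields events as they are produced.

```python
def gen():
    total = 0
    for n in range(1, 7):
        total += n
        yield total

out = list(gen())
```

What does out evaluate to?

Step 1: Generator accumulates running sum:
  n=1: total = 1, yield 1
  n=2: total = 3, yield 3
  n=3: total = 6, yield 6
  n=4: total = 10, yield 10
  n=5: total = 15, yield 15
  n=6: total = 21, yield 21
Therefore out = [1, 3, 6, 10, 15, 21].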